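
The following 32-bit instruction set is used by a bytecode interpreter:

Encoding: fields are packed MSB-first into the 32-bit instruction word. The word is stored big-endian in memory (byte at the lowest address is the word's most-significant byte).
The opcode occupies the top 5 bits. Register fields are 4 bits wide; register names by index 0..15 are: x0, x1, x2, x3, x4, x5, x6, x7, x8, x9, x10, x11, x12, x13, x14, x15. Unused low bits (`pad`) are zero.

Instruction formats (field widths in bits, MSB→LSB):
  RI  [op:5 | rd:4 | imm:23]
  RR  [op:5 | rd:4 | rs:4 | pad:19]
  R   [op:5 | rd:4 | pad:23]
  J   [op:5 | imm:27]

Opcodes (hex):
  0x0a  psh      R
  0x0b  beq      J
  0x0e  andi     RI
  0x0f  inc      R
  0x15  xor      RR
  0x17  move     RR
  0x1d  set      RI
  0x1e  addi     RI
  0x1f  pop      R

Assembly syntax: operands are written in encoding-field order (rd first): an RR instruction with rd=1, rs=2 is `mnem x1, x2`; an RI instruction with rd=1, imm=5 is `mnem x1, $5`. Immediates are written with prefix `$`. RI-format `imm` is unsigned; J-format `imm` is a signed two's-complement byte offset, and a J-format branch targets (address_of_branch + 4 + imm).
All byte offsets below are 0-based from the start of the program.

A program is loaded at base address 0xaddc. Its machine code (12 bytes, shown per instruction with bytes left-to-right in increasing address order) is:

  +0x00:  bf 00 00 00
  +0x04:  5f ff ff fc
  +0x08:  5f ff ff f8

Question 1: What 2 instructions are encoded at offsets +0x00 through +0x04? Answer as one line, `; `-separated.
@+00  big-endian(bf 00 00 00) = 0xbf000000
  opcode bits[31:27]=0x17: move/RR
  rd: (w>>23)&0xf=0xe → x14
  rs: (w>>19)&0xf=0x0 → x0
@+04  big-endian(5f ff ff fc) = 0x5ffffffc
  opcode bits[31:27]=0xb: beq/J
  imm: (w>>0)&0x7ffffff=0x7fffffc (s27→-4) → $-4

move x14, x0; beq $-4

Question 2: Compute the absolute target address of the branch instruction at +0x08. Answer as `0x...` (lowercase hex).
0xade0

[08] 5f ff ff f8 → 0x5ffffff8
  opcode bits[31:27]=0xb: beq/J
  imm: (w>>0)&0x7ffffff=0x7fffff8 (s27→-8) → $-8
  target = base 0xaddc + off 0x08 + 4 + imm -8 = 0xade0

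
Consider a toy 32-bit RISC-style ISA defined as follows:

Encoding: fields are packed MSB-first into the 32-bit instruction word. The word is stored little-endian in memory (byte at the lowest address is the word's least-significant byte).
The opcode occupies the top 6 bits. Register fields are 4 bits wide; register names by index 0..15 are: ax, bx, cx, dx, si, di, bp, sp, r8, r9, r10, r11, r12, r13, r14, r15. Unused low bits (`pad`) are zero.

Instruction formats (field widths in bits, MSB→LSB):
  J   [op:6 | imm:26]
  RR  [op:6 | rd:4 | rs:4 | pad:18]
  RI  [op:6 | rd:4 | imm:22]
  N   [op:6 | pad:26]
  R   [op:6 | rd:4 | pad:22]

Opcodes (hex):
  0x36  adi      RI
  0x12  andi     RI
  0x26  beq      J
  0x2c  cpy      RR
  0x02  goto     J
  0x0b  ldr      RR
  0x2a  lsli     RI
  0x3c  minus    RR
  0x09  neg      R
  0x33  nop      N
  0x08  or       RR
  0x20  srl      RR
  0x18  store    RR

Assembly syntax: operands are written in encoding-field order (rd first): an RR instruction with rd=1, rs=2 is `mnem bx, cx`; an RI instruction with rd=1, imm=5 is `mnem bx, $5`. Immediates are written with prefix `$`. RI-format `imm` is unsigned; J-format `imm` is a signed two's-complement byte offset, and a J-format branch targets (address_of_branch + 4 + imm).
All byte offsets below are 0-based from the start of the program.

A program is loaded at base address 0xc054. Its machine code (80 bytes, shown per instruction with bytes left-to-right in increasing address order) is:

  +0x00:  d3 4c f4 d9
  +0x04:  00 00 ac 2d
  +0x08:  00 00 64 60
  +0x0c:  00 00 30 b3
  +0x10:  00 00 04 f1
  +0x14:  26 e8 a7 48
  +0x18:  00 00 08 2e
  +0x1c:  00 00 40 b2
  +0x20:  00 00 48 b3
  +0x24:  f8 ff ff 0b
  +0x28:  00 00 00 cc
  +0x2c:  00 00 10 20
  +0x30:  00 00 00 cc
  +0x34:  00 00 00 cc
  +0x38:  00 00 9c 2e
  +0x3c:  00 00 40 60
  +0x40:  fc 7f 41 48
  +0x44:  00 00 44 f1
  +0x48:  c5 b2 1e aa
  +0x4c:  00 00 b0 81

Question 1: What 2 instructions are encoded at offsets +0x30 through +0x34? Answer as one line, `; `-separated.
@+30  little-endian(00 00 00 cc) = 0xcc000000
  top 6b → 0x33 → nop [N]
@+34  little-endian(00 00 00 cc) = 0xcc000000
  top 6b → 0x33 → nop [N]

nop; nop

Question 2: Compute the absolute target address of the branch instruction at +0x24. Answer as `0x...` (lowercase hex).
0xc074

@+24  little-endian(f8 ff ff 0b) = 0x0bfffff8
  opcode bits[31:26]=0x2: goto/J
  imm: (w>>0)&0x3ffffff=0x3fffff8 (s26→-8) → $-8
  target = base 0xc054 + off 0x24 + 4 + imm -8 = 0xc074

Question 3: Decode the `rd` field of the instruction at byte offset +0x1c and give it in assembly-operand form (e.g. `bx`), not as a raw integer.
r9

off 0x1c: read 00 00 40 b2 as little → 0xb2400000
  op=0xb2400000>>26=0x2c ⇒ cpy (RR)
  [25:22] rd=9 = r9
  [21:18] rs=0 = ax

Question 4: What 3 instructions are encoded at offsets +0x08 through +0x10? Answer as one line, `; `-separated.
+0x08: 00 00 64 60 ⇒ word 0x60640000 (little)
  opcode bits[31:26]=0x18: store/RR
  [25:22] rd=1 = bx
  [21:18] rs=9 = r9
+0x0c: 00 00 30 b3 ⇒ word 0xb3300000 (little)
  opcode bits[31:26]=0x2c: cpy/RR
  [25:22] rd=12 = r12
  [21:18] rs=12 = r12
+0x10: 00 00 04 f1 ⇒ word 0xf1040000 (little)
  opcode bits[31:26]=0x3c: minus/RR
  [25:22] rd=4 = si
  [21:18] rs=1 = bx

store bx, r9; cpy r12, r12; minus si, bx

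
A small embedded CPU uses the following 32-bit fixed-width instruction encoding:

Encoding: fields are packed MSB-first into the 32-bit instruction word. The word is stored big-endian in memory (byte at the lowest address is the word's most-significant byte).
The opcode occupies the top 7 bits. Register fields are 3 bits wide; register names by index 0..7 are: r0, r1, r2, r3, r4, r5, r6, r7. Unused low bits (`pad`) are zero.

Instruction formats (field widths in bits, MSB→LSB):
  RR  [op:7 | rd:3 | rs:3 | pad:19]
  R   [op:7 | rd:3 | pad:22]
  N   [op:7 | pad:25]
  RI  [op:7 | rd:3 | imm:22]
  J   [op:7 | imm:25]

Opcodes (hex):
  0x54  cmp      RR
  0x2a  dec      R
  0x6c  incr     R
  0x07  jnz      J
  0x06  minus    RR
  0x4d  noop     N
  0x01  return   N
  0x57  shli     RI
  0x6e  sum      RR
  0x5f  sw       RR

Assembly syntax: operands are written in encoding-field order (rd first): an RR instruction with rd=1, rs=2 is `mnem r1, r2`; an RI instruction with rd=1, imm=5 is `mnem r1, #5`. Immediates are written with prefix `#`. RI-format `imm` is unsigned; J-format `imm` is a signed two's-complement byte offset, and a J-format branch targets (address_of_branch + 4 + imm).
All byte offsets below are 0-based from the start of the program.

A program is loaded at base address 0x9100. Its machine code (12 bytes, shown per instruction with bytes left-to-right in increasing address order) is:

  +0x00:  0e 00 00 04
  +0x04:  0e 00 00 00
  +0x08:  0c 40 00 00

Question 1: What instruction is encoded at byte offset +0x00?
jnz #4

@+00  big-endian(0e 00 00 04) = 0x0e000004
  op=0x0e000004>>25=0x7 ⇒ jnz (J)
  [24:0] imm=4 = #4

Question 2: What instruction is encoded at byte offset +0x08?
minus r1, r0

off 0x08: read 0c 40 00 00 as big → 0x0c400000
  opcode bits[31:25]=0x6: minus/RR
  rd: (w>>22)&0x7=0x1 → r1
  rs: (w>>19)&0x7=0x0 → r0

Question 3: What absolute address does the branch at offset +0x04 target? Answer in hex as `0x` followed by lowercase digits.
+0x04: 0e 00 00 00 ⇒ word 0x0e000000 (big)
  opcode bits[31:25]=0x7: jnz/J
  imm: (w>>0)&0x1ffffff=0x0 → #0
  target = base 0x9100 + off 0x04 + 4 + imm 0 = 0x9108

0x9108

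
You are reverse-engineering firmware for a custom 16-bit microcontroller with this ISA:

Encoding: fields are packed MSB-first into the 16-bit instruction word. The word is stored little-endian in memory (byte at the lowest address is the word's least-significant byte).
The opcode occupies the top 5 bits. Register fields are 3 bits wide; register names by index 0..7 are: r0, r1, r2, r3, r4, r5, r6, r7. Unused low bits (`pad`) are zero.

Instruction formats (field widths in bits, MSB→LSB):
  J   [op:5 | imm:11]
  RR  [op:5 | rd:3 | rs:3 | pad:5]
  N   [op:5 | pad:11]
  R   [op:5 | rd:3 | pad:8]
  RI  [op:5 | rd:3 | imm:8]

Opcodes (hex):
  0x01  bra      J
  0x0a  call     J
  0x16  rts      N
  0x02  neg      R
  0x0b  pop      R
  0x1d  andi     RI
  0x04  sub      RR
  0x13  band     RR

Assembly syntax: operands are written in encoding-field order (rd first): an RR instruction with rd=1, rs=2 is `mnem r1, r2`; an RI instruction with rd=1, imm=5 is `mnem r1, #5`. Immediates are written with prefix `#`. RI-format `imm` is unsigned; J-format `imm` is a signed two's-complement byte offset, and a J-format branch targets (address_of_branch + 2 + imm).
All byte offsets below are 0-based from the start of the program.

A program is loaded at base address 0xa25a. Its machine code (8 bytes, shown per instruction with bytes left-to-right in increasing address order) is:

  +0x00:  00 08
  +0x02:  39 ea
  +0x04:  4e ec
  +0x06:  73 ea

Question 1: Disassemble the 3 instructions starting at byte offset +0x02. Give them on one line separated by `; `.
off 0x02: read 39 ea as little → 0xea39
  op=0xea39>>11=0x1d ⇒ andi (RI)
  rd@[10:8]=0x2 ⇒ r2
  imm@[7:0]=0x39 ⇒ #57
off 0x04: read 4e ec as little → 0xec4e
  op=0xec4e>>11=0x1d ⇒ andi (RI)
  rd@[10:8]=0x4 ⇒ r4
  imm@[7:0]=0x4e ⇒ #78
off 0x06: read 73 ea as little → 0xea73
  op=0xea73>>11=0x1d ⇒ andi (RI)
  rd@[10:8]=0x2 ⇒ r2
  imm@[7:0]=0x73 ⇒ #115

andi r2, #57; andi r4, #78; andi r2, #115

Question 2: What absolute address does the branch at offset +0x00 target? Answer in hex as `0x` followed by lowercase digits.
[00] 00 08 → 0x0800
  op=0x0800>>11=0x1 ⇒ bra (J)
  [10:0] imm=0 = #0
  target = base 0xa25a + off 0x00 + 2 + imm 0 = 0xa25c

0xa25c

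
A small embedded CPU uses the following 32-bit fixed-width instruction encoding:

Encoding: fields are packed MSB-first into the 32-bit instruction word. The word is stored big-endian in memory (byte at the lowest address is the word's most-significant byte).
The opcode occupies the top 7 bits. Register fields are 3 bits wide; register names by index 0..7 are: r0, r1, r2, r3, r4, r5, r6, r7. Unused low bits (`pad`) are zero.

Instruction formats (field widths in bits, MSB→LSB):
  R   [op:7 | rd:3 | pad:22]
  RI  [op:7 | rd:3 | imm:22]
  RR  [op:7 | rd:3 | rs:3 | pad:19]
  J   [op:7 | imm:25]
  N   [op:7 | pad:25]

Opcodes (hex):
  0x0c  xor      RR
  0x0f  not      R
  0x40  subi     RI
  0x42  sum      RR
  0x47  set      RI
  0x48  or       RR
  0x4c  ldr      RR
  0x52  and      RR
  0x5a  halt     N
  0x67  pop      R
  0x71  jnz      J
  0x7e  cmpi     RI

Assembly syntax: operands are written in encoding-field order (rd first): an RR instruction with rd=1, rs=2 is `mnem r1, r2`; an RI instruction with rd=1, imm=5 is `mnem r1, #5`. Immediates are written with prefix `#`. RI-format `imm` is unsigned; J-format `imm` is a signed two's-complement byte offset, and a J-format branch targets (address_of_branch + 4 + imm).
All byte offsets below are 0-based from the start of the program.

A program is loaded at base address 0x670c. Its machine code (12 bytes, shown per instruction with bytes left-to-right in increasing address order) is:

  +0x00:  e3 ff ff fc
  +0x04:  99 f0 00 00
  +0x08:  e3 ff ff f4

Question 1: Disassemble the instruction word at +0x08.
[08] e3 ff ff f4 → 0xe3fffff4
  top 7b → 0x71 → jnz [J]
  [24:0] imm=33554420 (s25→-12) = #-12

jnz #-12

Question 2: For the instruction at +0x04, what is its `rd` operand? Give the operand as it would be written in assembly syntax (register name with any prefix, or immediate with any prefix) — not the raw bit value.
off 0x04: read 99 f0 00 00 as big → 0x99f00000
  opcode bits[31:25]=0x4c: ldr/RR
  [24:22] rd=7 = r7
  [21:19] rs=6 = r6

r7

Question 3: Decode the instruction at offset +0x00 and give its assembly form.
@+00  big-endian(e3 ff ff fc) = 0xe3fffffc
  op=0xe3fffffc>>25=0x71 ⇒ jnz (J)
  [24:0] imm=33554428 (s25→-4) = #-4

jnz #-4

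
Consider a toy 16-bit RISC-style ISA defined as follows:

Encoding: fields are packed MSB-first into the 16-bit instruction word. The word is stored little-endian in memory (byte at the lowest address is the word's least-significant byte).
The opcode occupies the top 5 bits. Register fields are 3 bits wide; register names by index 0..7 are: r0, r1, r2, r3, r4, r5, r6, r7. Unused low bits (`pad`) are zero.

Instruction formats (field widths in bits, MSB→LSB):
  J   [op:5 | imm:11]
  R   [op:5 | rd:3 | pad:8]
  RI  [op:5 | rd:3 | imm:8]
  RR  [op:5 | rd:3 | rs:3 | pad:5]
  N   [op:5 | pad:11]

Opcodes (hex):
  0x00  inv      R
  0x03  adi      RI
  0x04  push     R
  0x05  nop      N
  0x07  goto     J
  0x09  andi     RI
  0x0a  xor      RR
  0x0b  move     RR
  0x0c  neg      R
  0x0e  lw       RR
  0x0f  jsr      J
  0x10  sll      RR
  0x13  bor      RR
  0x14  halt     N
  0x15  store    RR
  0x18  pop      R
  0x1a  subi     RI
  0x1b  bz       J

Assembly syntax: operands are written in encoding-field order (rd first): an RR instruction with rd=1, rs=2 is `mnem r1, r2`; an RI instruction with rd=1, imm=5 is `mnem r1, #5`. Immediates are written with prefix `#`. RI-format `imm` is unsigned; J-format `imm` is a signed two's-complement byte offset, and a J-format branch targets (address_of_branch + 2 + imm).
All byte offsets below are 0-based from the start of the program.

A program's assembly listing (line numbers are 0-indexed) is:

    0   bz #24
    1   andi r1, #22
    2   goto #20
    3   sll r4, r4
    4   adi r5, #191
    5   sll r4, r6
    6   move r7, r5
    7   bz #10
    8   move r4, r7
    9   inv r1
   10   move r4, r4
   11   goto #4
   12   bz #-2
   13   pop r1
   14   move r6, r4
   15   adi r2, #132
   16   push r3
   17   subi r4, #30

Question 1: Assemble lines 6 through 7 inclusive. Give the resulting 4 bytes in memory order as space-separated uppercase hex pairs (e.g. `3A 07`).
6. move fields op=0xb:5|rd=7:3|rs=5:3|pad=0:5 → word 5fa0h → a0 5f
7. bz fields op=0x1b:5|imm=10:11 → word d80ah → 0a d8

A0 5F 0A D8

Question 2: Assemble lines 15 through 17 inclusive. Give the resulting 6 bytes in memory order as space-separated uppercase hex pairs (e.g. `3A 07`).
84 1A 00 23 1E D4

15. adi fields op=0x3:5|rd=2:3|imm=132:8 → word 1a84h → 84 1a
16. push fields op=0x4:5|rd=3:3|pad=0:8 → word 2300h → 00 23
17. subi fields op=0x1a:5|rd=4:3|imm=30:8 → word d41eh → 1e d4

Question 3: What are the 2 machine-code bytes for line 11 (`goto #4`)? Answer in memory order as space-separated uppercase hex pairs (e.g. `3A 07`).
04 38

line 11 (goto): pack op=0x7:5|imm=4:11 = 0x3804; little→ 04 38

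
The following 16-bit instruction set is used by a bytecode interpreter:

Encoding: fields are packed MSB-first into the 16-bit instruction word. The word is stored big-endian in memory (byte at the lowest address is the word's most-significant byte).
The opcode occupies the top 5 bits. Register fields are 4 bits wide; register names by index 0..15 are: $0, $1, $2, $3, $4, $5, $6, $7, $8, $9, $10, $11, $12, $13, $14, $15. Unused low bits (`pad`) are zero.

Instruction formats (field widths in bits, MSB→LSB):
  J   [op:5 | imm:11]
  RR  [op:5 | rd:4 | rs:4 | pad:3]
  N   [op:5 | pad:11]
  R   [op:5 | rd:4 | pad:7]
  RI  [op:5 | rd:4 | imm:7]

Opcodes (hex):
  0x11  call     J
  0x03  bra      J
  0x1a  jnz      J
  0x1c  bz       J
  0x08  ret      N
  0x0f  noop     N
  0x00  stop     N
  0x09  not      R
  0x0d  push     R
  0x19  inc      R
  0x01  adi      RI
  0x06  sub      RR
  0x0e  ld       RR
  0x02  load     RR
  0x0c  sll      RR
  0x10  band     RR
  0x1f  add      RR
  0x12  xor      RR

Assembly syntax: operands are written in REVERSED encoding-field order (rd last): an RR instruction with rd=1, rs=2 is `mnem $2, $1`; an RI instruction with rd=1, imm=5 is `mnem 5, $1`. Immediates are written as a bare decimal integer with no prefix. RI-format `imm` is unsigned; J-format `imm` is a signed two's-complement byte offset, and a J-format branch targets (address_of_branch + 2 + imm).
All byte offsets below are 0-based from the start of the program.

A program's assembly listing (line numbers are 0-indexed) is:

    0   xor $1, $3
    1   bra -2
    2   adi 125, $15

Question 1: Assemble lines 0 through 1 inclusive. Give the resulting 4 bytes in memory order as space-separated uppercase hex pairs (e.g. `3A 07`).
91 88 1F FE

L0: xor op=0x12:5|rd=3:4|rs=1:4|pad=0:3 ⇒ 0x9188 ⇒ big 91 88
L1: bra op=0x3:5|imm=-2:11 ⇒ 0x1ffe ⇒ big 1f fe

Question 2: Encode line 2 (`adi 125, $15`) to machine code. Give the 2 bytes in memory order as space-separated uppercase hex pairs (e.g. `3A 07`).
0F FD

2. adi fields op=0x1:5|rd=15:4|imm=125:7 → word 0ffdh → 0f fd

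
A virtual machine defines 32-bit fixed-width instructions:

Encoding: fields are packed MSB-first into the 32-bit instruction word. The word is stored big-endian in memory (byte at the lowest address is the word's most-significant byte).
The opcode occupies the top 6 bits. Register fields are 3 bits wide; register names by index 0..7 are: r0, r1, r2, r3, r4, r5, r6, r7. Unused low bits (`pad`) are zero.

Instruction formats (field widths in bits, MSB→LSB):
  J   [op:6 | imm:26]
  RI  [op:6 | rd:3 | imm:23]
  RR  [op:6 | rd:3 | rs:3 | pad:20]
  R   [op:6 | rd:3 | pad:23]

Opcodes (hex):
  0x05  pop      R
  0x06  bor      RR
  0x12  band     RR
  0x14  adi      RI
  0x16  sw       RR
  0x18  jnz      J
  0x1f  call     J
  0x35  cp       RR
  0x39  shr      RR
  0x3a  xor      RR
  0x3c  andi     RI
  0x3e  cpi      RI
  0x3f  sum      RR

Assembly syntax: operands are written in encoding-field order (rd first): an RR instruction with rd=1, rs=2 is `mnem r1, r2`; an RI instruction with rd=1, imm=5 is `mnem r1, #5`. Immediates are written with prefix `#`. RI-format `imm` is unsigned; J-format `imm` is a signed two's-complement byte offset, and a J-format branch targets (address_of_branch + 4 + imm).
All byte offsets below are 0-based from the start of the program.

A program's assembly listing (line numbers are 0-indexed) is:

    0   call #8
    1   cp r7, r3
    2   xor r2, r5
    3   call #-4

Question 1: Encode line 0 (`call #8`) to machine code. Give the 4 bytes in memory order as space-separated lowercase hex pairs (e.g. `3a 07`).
7c 00 00 08

L0: call op=0x1f:6|imm=8:26 ⇒ 0x7c000008 ⇒ big 7c 00 00 08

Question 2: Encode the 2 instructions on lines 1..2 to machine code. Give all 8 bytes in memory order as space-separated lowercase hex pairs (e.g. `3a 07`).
d7 b0 00 00 e9 50 00 00

L1: cp op=0x35:6|rd=7:3|rs=3:3|pad=0:20 ⇒ 0xd7b00000 ⇒ big d7 b0 00 00
L2: xor op=0x3a:6|rd=2:3|rs=5:3|pad=0:20 ⇒ 0xe9500000 ⇒ big e9 50 00 00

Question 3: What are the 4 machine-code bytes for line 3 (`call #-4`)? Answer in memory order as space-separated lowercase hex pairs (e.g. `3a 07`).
7f ff ff fc

3. call fields op=0x1f:6|imm=-4:26 → word 7ffffffch → 7f ff ff fc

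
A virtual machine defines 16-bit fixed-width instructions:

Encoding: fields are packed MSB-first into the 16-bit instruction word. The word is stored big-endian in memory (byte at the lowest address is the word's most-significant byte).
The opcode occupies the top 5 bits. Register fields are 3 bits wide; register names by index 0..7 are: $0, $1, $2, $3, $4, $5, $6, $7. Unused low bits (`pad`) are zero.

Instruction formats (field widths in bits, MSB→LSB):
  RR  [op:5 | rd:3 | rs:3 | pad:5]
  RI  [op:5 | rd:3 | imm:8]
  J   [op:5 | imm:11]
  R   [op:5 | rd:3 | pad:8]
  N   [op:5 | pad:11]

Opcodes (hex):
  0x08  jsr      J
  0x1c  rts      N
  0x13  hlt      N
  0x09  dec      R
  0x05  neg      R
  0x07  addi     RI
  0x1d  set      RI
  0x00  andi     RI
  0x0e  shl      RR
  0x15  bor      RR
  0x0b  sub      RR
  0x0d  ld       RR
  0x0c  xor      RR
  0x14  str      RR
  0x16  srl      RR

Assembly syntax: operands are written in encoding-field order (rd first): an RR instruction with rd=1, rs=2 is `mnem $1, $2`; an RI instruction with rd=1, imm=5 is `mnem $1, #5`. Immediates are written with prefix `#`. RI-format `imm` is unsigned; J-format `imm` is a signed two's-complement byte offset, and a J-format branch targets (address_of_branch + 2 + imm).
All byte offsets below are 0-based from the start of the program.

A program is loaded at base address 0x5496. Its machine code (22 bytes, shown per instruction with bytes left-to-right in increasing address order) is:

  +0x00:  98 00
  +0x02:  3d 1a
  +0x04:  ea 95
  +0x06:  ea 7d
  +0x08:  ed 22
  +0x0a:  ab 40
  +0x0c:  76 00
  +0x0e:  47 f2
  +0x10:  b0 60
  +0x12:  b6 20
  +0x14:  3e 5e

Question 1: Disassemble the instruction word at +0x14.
off 0x14: read 3e 5e as big → 0x3e5e
  op=0x3e5e>>11=0x7 ⇒ addi (RI)
  [10:8] rd=6 = $6
  [7:0] imm=94 = #94

addi $6, #94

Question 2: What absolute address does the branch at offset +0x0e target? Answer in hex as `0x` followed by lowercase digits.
0x5498

+0x0e: 47 f2 ⇒ word 0x47f2 (big)
  opcode bits[15:11]=0x8: jsr/J
  imm@[10:0]=0x7f2 (s11→-14) ⇒ #-14
  target = base 0x5496 + off 0x0e + 2 + imm -14 = 0x5498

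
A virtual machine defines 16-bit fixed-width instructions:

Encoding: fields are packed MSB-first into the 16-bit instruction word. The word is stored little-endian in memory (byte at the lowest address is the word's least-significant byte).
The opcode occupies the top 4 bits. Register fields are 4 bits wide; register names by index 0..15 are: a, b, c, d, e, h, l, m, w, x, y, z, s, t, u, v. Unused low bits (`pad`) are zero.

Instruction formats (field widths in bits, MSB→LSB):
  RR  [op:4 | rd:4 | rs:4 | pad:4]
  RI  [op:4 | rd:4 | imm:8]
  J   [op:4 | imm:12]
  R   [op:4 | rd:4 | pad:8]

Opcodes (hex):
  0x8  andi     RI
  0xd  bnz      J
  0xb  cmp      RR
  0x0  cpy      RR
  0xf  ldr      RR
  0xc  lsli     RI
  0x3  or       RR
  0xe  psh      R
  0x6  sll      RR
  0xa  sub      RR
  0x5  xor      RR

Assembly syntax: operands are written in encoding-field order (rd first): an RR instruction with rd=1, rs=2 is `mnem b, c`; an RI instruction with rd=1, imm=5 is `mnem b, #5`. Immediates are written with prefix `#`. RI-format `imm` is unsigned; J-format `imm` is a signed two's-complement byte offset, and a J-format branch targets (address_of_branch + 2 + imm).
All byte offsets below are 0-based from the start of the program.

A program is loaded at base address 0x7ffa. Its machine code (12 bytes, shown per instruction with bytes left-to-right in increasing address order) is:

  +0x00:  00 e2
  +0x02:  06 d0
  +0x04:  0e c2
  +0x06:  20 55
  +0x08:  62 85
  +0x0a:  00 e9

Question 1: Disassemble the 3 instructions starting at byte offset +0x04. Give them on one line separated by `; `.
lsli c, #14; xor h, c; andi h, #98

@+04  little-endian(0e c2) = 0xc20e
  opcode bits[15:12]=0xc: lsli/RI
  rd@[11:8]=0x2 ⇒ c
  imm@[7:0]=0xe ⇒ #14
@+06  little-endian(20 55) = 0x5520
  opcode bits[15:12]=0x5: xor/RR
  rd@[11:8]=0x5 ⇒ h
  rs@[7:4]=0x2 ⇒ c
@+08  little-endian(62 85) = 0x8562
  opcode bits[15:12]=0x8: andi/RI
  rd@[11:8]=0x5 ⇒ h
  imm@[7:0]=0x62 ⇒ #98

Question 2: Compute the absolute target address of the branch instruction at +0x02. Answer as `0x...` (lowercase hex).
+0x02: 06 d0 ⇒ word 0xd006 (little)
  top 4b → 0xd → bnz [J]
  imm: (w>>0)&0xfff=0x6 → #6
  target = base 0x7ffa + off 0x02 + 2 + imm 6 = 0x8004

0x8004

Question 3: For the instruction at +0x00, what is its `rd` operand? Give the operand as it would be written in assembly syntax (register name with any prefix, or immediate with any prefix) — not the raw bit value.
@+00  little-endian(00 e2) = 0xe200
  opcode bits[15:12]=0xe: psh/R
  rd: (w>>8)&0xf=0x2 → c

c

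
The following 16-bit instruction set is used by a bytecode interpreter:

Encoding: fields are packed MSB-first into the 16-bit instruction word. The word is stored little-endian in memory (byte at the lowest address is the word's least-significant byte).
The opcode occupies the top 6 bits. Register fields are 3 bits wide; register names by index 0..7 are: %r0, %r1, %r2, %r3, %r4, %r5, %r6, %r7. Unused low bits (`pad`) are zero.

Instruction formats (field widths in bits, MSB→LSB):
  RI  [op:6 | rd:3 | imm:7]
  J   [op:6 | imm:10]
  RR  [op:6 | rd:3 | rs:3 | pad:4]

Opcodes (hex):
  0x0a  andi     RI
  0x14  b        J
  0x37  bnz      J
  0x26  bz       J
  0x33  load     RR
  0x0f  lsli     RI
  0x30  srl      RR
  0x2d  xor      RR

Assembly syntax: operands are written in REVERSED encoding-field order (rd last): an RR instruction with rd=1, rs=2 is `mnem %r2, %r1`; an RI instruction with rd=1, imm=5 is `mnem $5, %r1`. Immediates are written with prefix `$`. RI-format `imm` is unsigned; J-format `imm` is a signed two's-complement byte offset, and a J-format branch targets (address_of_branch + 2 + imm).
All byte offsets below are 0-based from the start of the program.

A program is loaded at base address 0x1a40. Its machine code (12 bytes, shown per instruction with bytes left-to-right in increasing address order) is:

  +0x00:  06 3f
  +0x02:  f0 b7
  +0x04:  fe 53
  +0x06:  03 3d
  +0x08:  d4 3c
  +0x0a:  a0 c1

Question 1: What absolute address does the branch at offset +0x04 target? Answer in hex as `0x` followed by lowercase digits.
0x1a44

@+04  little-endian(fe 53) = 0x53fe
  op=0x53fe>>10=0x14 ⇒ b (J)
  [9:0] imm=1022 (s10→-2) = $-2
  target = base 0x1a40 + off 0x04 + 2 + imm -2 = 0x1a44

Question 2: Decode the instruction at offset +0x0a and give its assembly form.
srl %r2, %r3

off 0x0a: read a0 c1 as little → 0xc1a0
  top 6b → 0x30 → srl [RR]
  [9:7] rd=3 = %r3
  [6:4] rs=2 = %r2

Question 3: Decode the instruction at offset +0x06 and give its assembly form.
lsli $3, %r2

off 0x06: read 03 3d as little → 0x3d03
  op=0x3d03>>10=0xf ⇒ lsli (RI)
  rd: (w>>7)&0x7=0x2 → %r2
  imm: (w>>0)&0x7f=0x3 → $3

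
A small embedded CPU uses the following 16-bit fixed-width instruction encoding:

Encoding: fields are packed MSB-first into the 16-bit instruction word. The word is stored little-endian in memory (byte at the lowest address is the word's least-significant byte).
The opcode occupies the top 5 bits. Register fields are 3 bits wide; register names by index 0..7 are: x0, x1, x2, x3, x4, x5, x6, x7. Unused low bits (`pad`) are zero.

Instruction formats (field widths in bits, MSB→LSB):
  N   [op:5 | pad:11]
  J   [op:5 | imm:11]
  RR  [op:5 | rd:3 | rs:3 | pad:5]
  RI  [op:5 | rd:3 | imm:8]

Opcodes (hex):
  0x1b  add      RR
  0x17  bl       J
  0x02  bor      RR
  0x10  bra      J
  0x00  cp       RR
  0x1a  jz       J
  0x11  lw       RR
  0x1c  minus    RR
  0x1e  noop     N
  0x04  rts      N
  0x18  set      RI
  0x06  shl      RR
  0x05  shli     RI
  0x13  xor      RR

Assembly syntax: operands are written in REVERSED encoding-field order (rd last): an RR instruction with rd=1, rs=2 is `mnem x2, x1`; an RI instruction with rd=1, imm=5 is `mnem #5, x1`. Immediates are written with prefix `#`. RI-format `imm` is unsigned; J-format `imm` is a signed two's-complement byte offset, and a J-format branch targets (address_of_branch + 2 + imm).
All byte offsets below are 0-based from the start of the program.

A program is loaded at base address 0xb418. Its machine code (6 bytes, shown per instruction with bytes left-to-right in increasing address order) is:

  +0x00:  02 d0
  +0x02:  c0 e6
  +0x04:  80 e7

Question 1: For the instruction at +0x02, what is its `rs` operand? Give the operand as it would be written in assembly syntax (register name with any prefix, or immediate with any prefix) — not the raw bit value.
off 0x02: read c0 e6 as little → 0xe6c0
  op=0xe6c0>>11=0x1c ⇒ minus (RR)
  rd: (w>>8)&0x7=0x6 → x6
  rs: (w>>5)&0x7=0x6 → x6

x6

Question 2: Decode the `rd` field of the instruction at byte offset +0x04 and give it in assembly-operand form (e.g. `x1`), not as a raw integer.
x7

off 0x04: read 80 e7 as little → 0xe780
  top 5b → 0x1c → minus [RR]
  rd@[10:8]=0x7 ⇒ x7
  rs@[7:5]=0x4 ⇒ x4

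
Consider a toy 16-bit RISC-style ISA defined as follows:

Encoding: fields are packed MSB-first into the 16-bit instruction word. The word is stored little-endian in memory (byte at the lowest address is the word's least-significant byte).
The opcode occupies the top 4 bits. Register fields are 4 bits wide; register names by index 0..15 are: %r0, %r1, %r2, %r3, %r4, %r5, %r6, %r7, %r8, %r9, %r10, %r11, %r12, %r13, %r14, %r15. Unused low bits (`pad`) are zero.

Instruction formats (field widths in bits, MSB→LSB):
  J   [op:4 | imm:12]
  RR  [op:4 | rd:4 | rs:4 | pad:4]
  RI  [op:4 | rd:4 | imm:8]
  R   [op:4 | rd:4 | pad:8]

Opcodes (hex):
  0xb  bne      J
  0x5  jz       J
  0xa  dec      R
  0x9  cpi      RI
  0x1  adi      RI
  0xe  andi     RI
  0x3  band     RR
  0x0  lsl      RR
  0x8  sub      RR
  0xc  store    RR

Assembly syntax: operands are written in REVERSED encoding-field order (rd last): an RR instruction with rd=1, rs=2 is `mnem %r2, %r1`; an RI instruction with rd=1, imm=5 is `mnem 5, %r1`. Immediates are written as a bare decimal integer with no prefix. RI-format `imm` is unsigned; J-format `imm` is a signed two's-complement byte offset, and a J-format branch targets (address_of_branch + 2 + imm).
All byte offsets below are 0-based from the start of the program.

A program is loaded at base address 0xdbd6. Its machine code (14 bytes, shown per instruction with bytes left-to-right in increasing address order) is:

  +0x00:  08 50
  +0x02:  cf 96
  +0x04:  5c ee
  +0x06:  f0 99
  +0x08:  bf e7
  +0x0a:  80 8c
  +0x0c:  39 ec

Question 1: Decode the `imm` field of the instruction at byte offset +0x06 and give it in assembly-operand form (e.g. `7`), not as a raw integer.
@+06  little-endian(f0 99) = 0x99f0
  top 4b → 0x9 → cpi [RI]
  [11:8] rd=9 = %r9
  [7:0] imm=240 = 240

240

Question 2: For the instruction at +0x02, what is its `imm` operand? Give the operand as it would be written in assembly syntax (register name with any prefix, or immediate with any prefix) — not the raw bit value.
207

off 0x02: read cf 96 as little → 0x96cf
  op=0x96cf>>12=0x9 ⇒ cpi (RI)
  rd: (w>>8)&0xf=0x6 → %r6
  imm: (w>>0)&0xff=0xcf → 207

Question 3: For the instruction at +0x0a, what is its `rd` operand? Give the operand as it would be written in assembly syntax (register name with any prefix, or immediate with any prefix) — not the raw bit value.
off 0x0a: read 80 8c as little → 0x8c80
  op=0x8c80>>12=0x8 ⇒ sub (RR)
  rd: (w>>8)&0xf=0xc → %r12
  rs: (w>>4)&0xf=0x8 → %r8

%r12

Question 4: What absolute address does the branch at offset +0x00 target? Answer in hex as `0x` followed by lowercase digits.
0xdbe0

off 0x00: read 08 50 as little → 0x5008
  opcode bits[15:12]=0x5: jz/J
  imm: (w>>0)&0xfff=0x8 → 8
  target = base 0xdbd6 + off 0x00 + 2 + imm 8 = 0xdbe0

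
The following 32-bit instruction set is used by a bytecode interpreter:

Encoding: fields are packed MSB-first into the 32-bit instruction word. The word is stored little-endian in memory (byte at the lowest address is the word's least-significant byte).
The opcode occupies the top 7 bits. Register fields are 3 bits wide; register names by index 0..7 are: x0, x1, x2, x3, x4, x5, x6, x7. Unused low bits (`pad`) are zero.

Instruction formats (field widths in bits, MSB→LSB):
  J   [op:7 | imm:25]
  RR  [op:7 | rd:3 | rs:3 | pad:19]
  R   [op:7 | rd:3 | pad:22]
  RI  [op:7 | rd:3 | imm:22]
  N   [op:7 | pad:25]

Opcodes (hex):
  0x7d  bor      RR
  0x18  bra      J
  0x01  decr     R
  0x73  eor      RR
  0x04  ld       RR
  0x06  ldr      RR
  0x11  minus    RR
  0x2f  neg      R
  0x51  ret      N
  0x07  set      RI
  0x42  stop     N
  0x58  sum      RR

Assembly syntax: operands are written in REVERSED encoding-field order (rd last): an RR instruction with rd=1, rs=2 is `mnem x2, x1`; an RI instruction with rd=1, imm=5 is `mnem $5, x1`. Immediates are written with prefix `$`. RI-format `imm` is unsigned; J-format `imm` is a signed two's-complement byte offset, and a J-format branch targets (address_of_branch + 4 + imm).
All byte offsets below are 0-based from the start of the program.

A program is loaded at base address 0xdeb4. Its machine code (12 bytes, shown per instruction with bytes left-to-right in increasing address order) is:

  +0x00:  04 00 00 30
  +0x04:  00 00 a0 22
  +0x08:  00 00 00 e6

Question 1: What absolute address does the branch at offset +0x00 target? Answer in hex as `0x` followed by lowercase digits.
0xdebc

[00] 04 00 00 30 → 0x30000004
  opcode bits[31:25]=0x18: bra/J
  [24:0] imm=4 = $4
  target = base 0xdeb4 + off 0x00 + 4 + imm 4 = 0xdebc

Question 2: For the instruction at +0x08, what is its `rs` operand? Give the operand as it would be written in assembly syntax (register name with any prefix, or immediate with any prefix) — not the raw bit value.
x0

off 0x08: read 00 00 00 e6 as little → 0xe6000000
  op=0xe6000000>>25=0x73 ⇒ eor (RR)
  rd@[24:22]=0x0 ⇒ x0
  rs@[21:19]=0x0 ⇒ x0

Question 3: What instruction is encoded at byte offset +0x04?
minus x4, x2

@+04  little-endian(00 00 a0 22) = 0x22a00000
  top 7b → 0x11 → minus [RR]
  rd: (w>>22)&0x7=0x2 → x2
  rs: (w>>19)&0x7=0x4 → x4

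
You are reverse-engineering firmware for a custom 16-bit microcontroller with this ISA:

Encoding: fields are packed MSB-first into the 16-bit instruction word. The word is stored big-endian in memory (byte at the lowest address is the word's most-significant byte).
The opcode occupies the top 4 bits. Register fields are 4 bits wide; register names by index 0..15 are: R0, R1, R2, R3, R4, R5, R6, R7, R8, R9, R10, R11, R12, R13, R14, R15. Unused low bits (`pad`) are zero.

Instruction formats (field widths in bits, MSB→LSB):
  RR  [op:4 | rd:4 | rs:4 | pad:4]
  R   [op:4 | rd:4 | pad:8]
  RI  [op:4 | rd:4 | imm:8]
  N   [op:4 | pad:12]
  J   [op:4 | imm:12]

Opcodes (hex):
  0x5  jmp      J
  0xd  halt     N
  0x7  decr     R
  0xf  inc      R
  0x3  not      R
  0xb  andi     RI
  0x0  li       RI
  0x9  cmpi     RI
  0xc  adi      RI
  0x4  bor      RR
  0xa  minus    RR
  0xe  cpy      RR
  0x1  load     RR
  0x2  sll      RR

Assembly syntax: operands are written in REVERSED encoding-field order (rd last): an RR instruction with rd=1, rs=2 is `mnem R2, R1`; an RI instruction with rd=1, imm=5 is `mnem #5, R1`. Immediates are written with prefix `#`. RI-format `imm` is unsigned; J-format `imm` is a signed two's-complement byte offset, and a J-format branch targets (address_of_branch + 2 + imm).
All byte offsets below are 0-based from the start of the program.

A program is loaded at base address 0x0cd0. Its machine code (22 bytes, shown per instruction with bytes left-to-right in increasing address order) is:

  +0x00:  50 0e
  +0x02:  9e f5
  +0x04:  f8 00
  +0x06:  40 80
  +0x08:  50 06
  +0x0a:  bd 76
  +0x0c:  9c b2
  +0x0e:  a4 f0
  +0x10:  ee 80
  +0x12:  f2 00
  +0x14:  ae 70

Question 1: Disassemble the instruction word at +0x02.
cmpi #245, R14

@+02  big-endian(9e f5) = 0x9ef5
  op=0x9ef5>>12=0x9 ⇒ cmpi (RI)
  [11:8] rd=14 = R14
  [7:0] imm=245 = #245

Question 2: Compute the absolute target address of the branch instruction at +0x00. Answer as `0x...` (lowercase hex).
+0x00: 50 0e ⇒ word 0x500e (big)
  op=0x500e>>12=0x5 ⇒ jmp (J)
  [11:0] imm=14 = #14
  target = base 0x0cd0 + off 0x00 + 2 + imm 14 = 0x0ce0

0x0ce0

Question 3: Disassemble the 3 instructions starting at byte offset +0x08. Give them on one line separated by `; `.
jmp #6; andi #118, R13; cmpi #178, R12

+0x08: 50 06 ⇒ word 0x5006 (big)
  top 4b → 0x5 → jmp [J]
  imm@[11:0]=0x6 ⇒ #6
+0x0a: bd 76 ⇒ word 0xbd76 (big)
  top 4b → 0xb → andi [RI]
  rd@[11:8]=0xd ⇒ R13
  imm@[7:0]=0x76 ⇒ #118
+0x0c: 9c b2 ⇒ word 0x9cb2 (big)
  top 4b → 0x9 → cmpi [RI]
  rd@[11:8]=0xc ⇒ R12
  imm@[7:0]=0xb2 ⇒ #178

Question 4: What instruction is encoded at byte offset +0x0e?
minus R15, R4

+0x0e: a4 f0 ⇒ word 0xa4f0 (big)
  top 4b → 0xa → minus [RR]
  [11:8] rd=4 = R4
  [7:4] rs=15 = R15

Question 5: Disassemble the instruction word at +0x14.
+0x14: ae 70 ⇒ word 0xae70 (big)
  op=0xae70>>12=0xa ⇒ minus (RR)
  rd@[11:8]=0xe ⇒ R14
  rs@[7:4]=0x7 ⇒ R7

minus R7, R14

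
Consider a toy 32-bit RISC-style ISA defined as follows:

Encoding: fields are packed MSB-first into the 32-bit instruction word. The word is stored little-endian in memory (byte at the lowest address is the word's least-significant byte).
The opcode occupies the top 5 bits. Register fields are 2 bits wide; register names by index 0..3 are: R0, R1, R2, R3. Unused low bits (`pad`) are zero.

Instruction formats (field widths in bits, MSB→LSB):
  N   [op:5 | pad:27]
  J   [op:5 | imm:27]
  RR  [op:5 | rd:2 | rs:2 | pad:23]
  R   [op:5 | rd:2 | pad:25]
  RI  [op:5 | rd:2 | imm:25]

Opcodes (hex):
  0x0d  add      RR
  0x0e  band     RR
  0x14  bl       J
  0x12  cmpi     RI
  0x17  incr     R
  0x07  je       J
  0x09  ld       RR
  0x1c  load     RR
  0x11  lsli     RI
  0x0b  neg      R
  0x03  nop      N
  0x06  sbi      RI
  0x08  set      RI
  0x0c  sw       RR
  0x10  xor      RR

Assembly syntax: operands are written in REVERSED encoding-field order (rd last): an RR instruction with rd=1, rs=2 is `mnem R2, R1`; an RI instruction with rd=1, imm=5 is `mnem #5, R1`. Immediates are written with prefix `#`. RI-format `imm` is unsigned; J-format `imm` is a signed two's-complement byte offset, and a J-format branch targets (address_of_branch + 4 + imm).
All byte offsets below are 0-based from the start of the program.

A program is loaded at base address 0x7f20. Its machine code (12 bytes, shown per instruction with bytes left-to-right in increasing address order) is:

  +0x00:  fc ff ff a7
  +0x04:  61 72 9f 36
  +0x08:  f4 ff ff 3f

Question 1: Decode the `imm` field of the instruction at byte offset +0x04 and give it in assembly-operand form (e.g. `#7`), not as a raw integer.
#10449505

@+04  little-endian(61 72 9f 36) = 0x369f7261
  op=0x369f7261>>27=0x6 ⇒ sbi (RI)
  rd: (w>>25)&0x3=0x3 → R3
  imm: (w>>0)&0x1ffffff=0x9f7261 → #10449505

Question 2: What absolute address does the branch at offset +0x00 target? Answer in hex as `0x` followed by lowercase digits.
@+00  little-endian(fc ff ff a7) = 0xa7fffffc
  op=0xa7fffffc>>27=0x14 ⇒ bl (J)
  [26:0] imm=134217724 (s27→-4) = #-4
  target = base 0x7f20 + off 0x00 + 4 + imm -4 = 0x7f20

0x7f20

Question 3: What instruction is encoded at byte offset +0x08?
off 0x08: read f4 ff ff 3f as little → 0x3ffffff4
  op=0x3ffffff4>>27=0x7 ⇒ je (J)
  imm: (w>>0)&0x7ffffff=0x7fffff4 (s27→-12) → #-12

je #-12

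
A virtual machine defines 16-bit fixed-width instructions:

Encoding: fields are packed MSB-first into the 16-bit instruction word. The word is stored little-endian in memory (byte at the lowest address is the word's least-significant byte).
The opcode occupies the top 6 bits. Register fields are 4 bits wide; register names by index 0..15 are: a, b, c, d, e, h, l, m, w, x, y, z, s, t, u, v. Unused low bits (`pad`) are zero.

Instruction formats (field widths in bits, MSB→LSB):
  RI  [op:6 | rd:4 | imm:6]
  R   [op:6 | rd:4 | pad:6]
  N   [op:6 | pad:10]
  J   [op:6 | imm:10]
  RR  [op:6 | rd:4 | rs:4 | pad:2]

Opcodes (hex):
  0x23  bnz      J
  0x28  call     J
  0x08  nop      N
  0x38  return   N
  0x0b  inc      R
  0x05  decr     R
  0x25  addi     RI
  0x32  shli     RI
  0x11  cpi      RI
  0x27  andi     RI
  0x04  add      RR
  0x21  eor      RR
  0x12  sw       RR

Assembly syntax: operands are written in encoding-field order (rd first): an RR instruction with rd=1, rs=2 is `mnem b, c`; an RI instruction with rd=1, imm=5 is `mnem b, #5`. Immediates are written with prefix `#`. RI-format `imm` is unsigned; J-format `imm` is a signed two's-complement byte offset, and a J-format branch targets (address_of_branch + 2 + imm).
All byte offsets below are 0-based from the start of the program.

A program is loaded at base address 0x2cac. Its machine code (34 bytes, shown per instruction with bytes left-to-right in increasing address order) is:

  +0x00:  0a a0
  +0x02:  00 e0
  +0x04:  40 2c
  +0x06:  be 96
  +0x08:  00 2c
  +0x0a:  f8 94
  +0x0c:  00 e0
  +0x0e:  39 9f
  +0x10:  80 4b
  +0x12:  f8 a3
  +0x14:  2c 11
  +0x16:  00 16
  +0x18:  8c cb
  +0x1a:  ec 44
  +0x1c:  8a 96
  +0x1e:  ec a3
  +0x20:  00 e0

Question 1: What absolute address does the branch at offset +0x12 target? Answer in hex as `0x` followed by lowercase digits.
@+12  little-endian(f8 a3) = 0xa3f8
  op=0xa3f8>>10=0x28 ⇒ call (J)
  imm: (w>>0)&0x3ff=0x3f8 (s10→-8) → #-8
  target = base 0x2cac + off 0x12 + 2 + imm -8 = 0x2cb8

0x2cb8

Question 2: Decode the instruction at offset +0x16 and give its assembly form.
decr w

off 0x16: read 00 16 as little → 0x1600
  op=0x1600>>10=0x5 ⇒ decr (R)
  rd: (w>>6)&0xf=0x8 → w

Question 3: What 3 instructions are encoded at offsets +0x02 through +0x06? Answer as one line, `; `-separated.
return; inc b; addi y, #62

off 0x02: read 00 e0 as little → 0xe000
  top 6b → 0x38 → return [N]
off 0x04: read 40 2c as little → 0x2c40
  top 6b → 0xb → inc [R]
  [9:6] rd=1 = b
off 0x06: read be 96 as little → 0x96be
  top 6b → 0x25 → addi [RI]
  [9:6] rd=10 = y
  [5:0] imm=62 = #62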